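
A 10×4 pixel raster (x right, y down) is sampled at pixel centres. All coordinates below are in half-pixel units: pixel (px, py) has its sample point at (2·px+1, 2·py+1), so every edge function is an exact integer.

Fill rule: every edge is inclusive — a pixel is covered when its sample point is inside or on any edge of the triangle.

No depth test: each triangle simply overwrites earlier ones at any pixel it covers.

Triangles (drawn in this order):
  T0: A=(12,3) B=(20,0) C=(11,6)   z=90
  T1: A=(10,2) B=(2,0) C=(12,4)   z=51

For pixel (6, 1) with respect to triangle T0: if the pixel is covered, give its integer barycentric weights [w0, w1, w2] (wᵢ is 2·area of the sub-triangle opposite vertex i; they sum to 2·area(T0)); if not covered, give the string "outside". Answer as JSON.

T0:
  2·area = 21
  edge (12, 3)→(20, 0): d=(8,-3) inclusive
  edge (20, 0)→(11, 6): d=(-9,6) inclusive
  edge (11, 6)→(12, 3): d=(1,-3) inclusive
    (6,1)@(13, 3): e=[3,15,3] → █
    (7,1)@(15, 3): e=[9,3,9] → █
    (8,1)@(17, 3): e=[15,-9,15] → ·
    (6,2)@(13, 5): e=[19,-3,5] → ·
    (7,2)@(15, 5): e=[25,-15,11] → ·
  covered (2 px):
    · · · · · · · · · ·
    · · · · · · █ █ · ·
    · · · · · · · · · ·
    · · · · · · · · · ·
T1:
  2·area = 12  (B↔C swapped to make it positive)
  edge (10, 2)→(12, 4): d=(2,2) inclusive
  edge (12, 4)→(2, 0): d=(-10,-4) inclusive
  edge (2, 0)→(10, 2): d=(8,2) inclusive
    (2,0)@(5, 1): e=[8,2,2] → █
    (3,0)@(7, 1): e=[4,10,-2] → ·
    (4,0)@(9, 1): e=[0,18,-6] → ·  [on edge]
    (2,1)@(5, 3): e=[12,-18,18] → ·
    (5,1)@(11, 3): e=[0,6,6] → █  [on edge]
    (6,1)@(13, 3): e=[-4,14,2] → ·
    (5,2)@(11, 5): e=[4,-14,22] → ·
    (6,2)@(13, 5): e=[0,-6,18] → ·  [on edge]
    (7,3)@(15, 7): e=[0,-18,30] → ·  [on edge]
  covered (2 px):
    · · █ · · · · · · ·
    · · · · · █ · · · ·
    · · · · · · · · · ·
    · · · · · · · · · ·

Answer: [15,3,3]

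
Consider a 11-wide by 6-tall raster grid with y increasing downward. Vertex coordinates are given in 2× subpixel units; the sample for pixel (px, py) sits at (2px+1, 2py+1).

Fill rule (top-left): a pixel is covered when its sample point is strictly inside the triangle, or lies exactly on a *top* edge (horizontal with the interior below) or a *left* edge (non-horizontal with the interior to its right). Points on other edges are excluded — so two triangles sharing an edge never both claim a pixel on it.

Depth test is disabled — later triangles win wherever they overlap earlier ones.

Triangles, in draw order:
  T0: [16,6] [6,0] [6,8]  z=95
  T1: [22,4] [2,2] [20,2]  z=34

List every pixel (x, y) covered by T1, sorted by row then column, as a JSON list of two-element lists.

T0:
  2·area = 80  (B↔C swapped to make it positive)
  edge (16, 6)→(6, 8): d=(-10,2) right/bottom  bias=-1
  edge (6, 8)→(6, 0): d=(0,-8) top-left  bias=+0
  edge (6, 0)→(16, 6): d=(10,6) right/bottom  bias=-1
    (3,0)@(7, 1): e=[68,8,4] → #
    (4,0)@(9, 1): e=[64,24,-8] → ·
    (3,1)@(7, 3): e=[48,8,24] → #
    (4,1)@(9, 3): e=[44,24,12] → #
    (5,1)@(11, 3): e=[40,40,0] → ·  [on edge]
    (3,2)@(7, 5): e=[28,8,44] → #
    (5,2)@(11, 5): e=[20,40,20] → #
    (6,2)@(13, 5): e=[16,56,8] → #
    (7,2)@(15, 5): e=[12,72,-4] → ·
    (10,2)@(21, 5): e=[0,120,-40] → ·  [on edge]
    (3,3)@(7, 7): e=[8,8,64] → #
    (5,3)@(11, 7): e=[0,40,40] → ·  [on edge]
    (0,4)@(1, 9): e=[0,-40,120] → ·  [on edge]
    (10,4)@(21, 9): e=[-40,120,0] → ·  [on edge]
  covered (9 px):
    · · · # · · · · · · ·
    · · · # # · · · · · ·
    · · · # # # # · · · ·
    · · · # # · · · · · ·
    · · · · · · · · · · ·
    · · · · · · · · · · ·
T1:
  2·area = 36
  edge (22, 4)→(2, 2): d=(-20,-2) top-left  bias=+0
  edge (2, 2)→(20, 2): d=(18,0) top-left  bias=+0
  edge (20, 2)→(22, 4): d=(2,2) right/bottom  bias=-1
    (9,0)@(19, 1): e=[54,-18,0] → ·  [on edge]
    (6,1)@(13, 3): e=[2,18,16] → #
    (7,1)@(15, 3): e=[6,18,12] → #
    (8,1)@(17, 3): e=[10,18,8] → #
    (9,1)@(19, 3): e=[14,18,4] → #
    (10,1)@(21, 3): e=[18,18,0] → ·  [on edge]
    (6,2)@(13, 5): e=[-38,54,20] → ·
    (7,2)@(15, 5): e=[-34,54,16] → ·
    (8,2)@(17, 5): e=[-30,54,12] → ·
    (9,2)@(19, 5): e=[-26,54,8] → ·
  covered (4 px):
    · · · · · · · · · · ·
    · · · · · · # # # # ·
    · · · · · · · · · · ·
    · · · · · · · · · · ·
    · · · · · · · · · · ·
    · · · · · · · · · · ·

Final: [[6,1],[7,1],[8,1],[9,1]]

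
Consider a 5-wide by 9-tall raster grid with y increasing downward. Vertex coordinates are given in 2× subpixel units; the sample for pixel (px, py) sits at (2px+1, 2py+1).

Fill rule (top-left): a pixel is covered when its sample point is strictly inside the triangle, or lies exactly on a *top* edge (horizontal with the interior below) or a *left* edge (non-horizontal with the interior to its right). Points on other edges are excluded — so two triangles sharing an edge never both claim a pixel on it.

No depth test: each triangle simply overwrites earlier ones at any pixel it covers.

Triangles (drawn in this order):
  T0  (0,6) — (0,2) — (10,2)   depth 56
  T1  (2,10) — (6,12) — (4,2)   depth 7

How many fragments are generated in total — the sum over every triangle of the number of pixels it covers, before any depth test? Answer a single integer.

T0:
  2·area = 40
  edge (0, 6)→(0, 2): d=(0,-4) top-left  bias=+0
  edge (0, 2)→(10, 2): d=(10,0) top-left  bias=+0
  edge (10, 2)→(0, 6): d=(-10,4) right/bottom  bias=-1
    (0,1)@(1, 3): e=[4,10,26] → #
    (1,1)@(3, 3): e=[12,10,18] → #
    (2,1)@(5, 3): e=[20,10,10] → #
    (3,1)@(7, 3): e=[28,10,2] → #
    (4,1)@(9, 3): e=[36,10,-6] → ·
    (0,2)@(1, 5): e=[4,30,6] → #
    (1,2)@(3, 5): e=[12,30,-2] → ·
    (2,2)@(5, 5): e=[20,30,-10] → ·
    (3,2)@(7, 5): e=[28,30,-18] → ·
    (0,3)@(1, 7): e=[4,50,-14] → ·
  covered (5 px):
    · · · · ·
    # # # # ·
    # · · · ·
    · · · · ·
    · · · · ·
    · · · · ·
    · · · · ·
    · · · · ·
    · · · · ·
T1:
  2·area = 36  (B↔C swapped to make it positive)
  edge (2, 10)→(4, 2): d=(2,-8) top-left  bias=+0
  edge (4, 2)→(6, 12): d=(2,10) right/bottom  bias=-1
  edge (6, 12)→(2, 10): d=(-4,-2) top-left  bias=+0
    (1,3)@(3, 7): e=[2,20,14] → #
    (2,3)@(5, 7): e=[18,0,18] → ·  [on edge]
    (1,4)@(3, 9): e=[6,24,6] → #
    (2,4)@(5, 9): e=[22,4,10] → #
    (3,4)@(7, 9): e=[38,-16,14] → ·
    (1,5)@(3, 11): e=[10,28,-2] → ·
    (2,5)@(5, 11): e=[26,8,2] → #
    (3,5)@(7, 11): e=[42,-12,6] → ·
    (2,6)@(5, 13): e=[30,12,-6] → ·
    (3,8)@(7, 17): e=[54,0,-18] → ·  [on edge]
  covered (4 px):
    · · · · ·
    · · · · ·
    · · · · ·
    · # · · ·
    · # # · ·
    · · # · ·
    · · · · ·
    · · · · ·
    · · · · ·

Final: 9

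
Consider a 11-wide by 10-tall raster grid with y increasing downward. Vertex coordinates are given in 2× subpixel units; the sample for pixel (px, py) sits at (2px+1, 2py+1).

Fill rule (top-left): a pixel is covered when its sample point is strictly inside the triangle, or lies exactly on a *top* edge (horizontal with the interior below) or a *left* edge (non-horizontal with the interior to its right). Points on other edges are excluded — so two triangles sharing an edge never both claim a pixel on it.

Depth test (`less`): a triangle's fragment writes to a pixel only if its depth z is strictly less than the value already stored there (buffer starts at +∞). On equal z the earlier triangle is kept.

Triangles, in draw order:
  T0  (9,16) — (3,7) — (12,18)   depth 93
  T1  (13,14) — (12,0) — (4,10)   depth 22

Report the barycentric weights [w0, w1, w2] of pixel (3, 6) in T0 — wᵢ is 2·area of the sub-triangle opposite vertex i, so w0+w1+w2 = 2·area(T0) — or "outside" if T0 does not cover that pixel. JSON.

T0:
  2·area = 15
  edge (9, 16)→(3, 7): d=(-6,-9) top-left  bias=+0
  edge (3, 7)→(12, 18): d=(9,11) right/bottom  bias=-1
  edge (12, 18)→(9, 16): d=(-3,-2) top-left  bias=+0
    (1,3)@(3, 7): e=[0,0,15] → ·  [on edge]
    (3,6)@(7, 13): e=[0,10,5] → #  [on edge]
    (4,6)@(9, 13): e=[18,-12,9] → ·
    (3,7)@(7, 15): e=[-12,28,-1] → ·
    (4,7)@(9, 15): e=[6,6,3] → #
    (5,7)@(11, 15): e=[24,-16,7] → ·
    (4,8)@(9, 17): e=[-6,24,-3] → ·
    (5,8)@(11, 17): e=[12,2,1] → #
    (6,8)@(13, 17): e=[30,-20,5] → ·
    (5,9)@(11, 19): e=[0,20,-5] → ·  [on edge]
  covered (3 px):
    · · · · · · · · · · ·
    · · · · · · · · · · ·
    · · · · · · · · · · ·
    · · · · · · · · · · ·
    · · · · · · · · · · ·
    · · · · · · · · · · ·
    · · · # · · · · · · ·
    · · · · # · · · · · ·
    · · · · · # · · · · ·
    · · · · · · · · · · ·
T1:
  2·area = 122  (B↔C swapped to make it positive)
  edge (13, 14)→(4, 10): d=(-9,-4) top-left  bias=+0
  edge (4, 10)→(12, 0): d=(8,-10) top-left  bias=+0
  edge (12, 0)→(13, 14): d=(1,14) right/bottom  bias=-1
    (5,1)@(11, 3): e=[91,14,17] → #
    (6,1)@(13, 3): e=[99,34,-11] → ·
    (4,2)@(9, 5): e=[65,10,47] → #
    (6,2)@(13, 5): e=[81,50,-9] → ·
    (3,3)@(7, 7): e=[39,6,77] → #
    (6,3)@(13, 7): e=[63,66,-7] → ·
    (2,4)@(5, 9): e=[13,2,107] → #
    (6,4)@(13, 9): e=[45,82,-5] → ·
    (2,5)@(5, 11): e=[-5,18,109] → ·
    (3,5)@(7, 11): e=[3,38,81] → #
    (6,5)@(13, 11): e=[27,98,-3] → ·
    (3,6)@(7, 13): e=[-15,54,83] → ·
  covered (14 px):
    · · · · · · · · · · ·
    · · · · · # · · · · ·
    · · · · # # · · · · ·
    · · · # # # · · · · ·
    · · # # # # · · · · ·
    · · · # # # · · · · ·
    · · · · · # · · · · ·
    · · · · · · · · · · ·
    · · · · · · · · · · ·
    · · · · · · · · · · ·

Final: [10,5,0]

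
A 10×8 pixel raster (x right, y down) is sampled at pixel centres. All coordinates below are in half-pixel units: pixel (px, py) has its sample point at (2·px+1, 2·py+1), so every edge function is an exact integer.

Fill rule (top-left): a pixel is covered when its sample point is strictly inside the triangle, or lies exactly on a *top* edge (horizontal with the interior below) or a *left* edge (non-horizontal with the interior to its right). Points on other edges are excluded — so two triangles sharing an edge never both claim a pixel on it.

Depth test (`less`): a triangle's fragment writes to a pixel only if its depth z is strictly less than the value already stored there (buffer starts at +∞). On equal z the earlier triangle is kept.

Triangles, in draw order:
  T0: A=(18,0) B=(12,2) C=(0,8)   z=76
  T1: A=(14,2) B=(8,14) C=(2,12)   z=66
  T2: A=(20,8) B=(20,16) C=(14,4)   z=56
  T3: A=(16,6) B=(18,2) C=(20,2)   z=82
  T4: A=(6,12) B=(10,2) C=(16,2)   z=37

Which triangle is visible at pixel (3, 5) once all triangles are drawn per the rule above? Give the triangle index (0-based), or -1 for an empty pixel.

T0:
  2·area = 12  (B↔C swapped to make it positive)
  edge (18, 0)→(0, 8): d=(-18,8) right/bottom  bias=-1
  edge (0, 8)→(12, 2): d=(12,-6) top-left  bias=+0
  edge (12, 2)→(18, 0): d=(6,-2) top-left  bias=+0
    (7,0)@(15, 1): e=[6,6,0] → #  [on edge]
    (8,0)@(17, 1): e=[-10,18,4] → ·
    (4,1)@(9, 3): e=[18,-6,0] → ·  [on edge]
    (5,1)@(11, 3): e=[2,6,4] → #
    (6,1)@(13, 3): e=[-14,18,8] → ·
    (7,1)@(15, 3): e=[-30,30,12] → ·
    (1,2)@(3, 5): e=[30,-18,0] → ·  [on edge]
    (5,2)@(11, 5): e=[-34,30,16] → ·
  covered (2 px):
    · · · · · · · # · ·
    · · · · · # · · · ·
    · · · · · · · · · ·
    · · · · · · · · · ·
    · · · · · · · · · ·
    · · · · · · · · · ·
    · · · · · · · · · ·
    · · · · · · · · · ·
T1:
  2·area = 84
  edge (14, 2)→(8, 14): d=(-6,12) right/bottom  bias=-1
  edge (8, 14)→(2, 12): d=(-6,-2) top-left  bias=+0
  edge (2, 12)→(14, 2): d=(12,-10) top-left  bias=+0
    (6,1)@(13, 3): e=[6,76,2] → #
    (7,1)@(15, 3): e=[-18,80,22] → ·
    (5,2)@(11, 5): e=[18,60,6] → #
    (6,2)@(13, 5): e=[-6,64,26] → ·
    (4,3)@(9, 7): e=[30,44,10] → #
    (6,3)@(13, 7): e=[-18,52,50] → ·
    (3,4)@(7, 9): e=[42,28,14] → #
    (5,4)@(11, 9): e=[-6,36,54] → ·
    (2,5)@(5, 11): e=[54,12,18] → #
    (5,5)@(11, 11): e=[-18,24,78] → ·
    (2,6)@(5, 13): e=[42,0,42] → #  [on edge]
    (4,6)@(9, 13): e=[-6,8,82] → ·
    (5,7)@(11, 15): e=[-42,0,126] → ·  [on edge]
  covered (11 px):
    · · · · · · · · · ·
    · · · · · · # · · ·
    · · · · · # · · · ·
    · · · · # # · · · ·
    · · · # # · · · · ·
    · · # # # · · · · ·
    · · # # · · · · · ·
    · · · · · · · · · ·
T2:
  2·area = 48
  edge (20, 8)→(20, 16): d=(0,8) right/bottom  bias=-1
  edge (20, 16)→(14, 4): d=(-6,-12) top-left  bias=+0
  edge (14, 4)→(20, 8): d=(6,4) right/bottom  bias=-1
    (7,2)@(15, 5): e=[40,6,2] → #
    (8,2)@(17, 5): e=[24,30,-6] → ·
    (7,3)@(15, 7): e=[40,-6,14] → ·
    (8,3)@(17, 7): e=[24,18,6] → #
    (9,3)@(19, 7): e=[8,42,-2] → ·
    (8,4)@(17, 9): e=[24,6,18] → #
    (9,4)@(19, 9): e=[8,30,10] → #
    (8,5)@(17, 11): e=[24,-6,30] → ·
    (9,5)@(19, 11): e=[8,18,22] → #
    (9,6)@(19, 13): e=[8,6,34] → #
    (9,7)@(19, 15): e=[8,-6,46] → ·
  covered (6 px):
    · · · · · · · · · ·
    · · · · · · · · · ·
    · · · · · · · # · ·
    · · · · · · · · # ·
    · · · · · · · · # #
    · · · · · · · · · #
    · · · · · · · · · #
    · · · · · · · · · ·
T3:
  2·area = 8
  edge (16, 6)→(18, 2): d=(2,-4) top-left  bias=+0
  edge (18, 2)→(20, 2): d=(2,0) top-left  bias=+0
  edge (20, 2)→(16, 6): d=(-4,4) right/bottom  bias=-1
    (9,1)@(19, 3): e=[6,2,0] → ·  [on edge]
    (8,2)@(17, 5): e=[2,6,0] → ·  [on edge]
    (7,3)@(15, 7): e=[-2,10,0] → ·  [on edge]
    (6,4)@(13, 9): e=[-6,14,0] → ·  [on edge]
    (5,5)@(11, 11): e=[-10,18,0] → ·  [on edge]
    (4,6)@(9, 13): e=[-14,22,0] → ·  [on edge]
    (3,7)@(7, 15): e=[-18,26,0] → ·  [on edge]
  covered (0 px):
    · · · · · · · · · ·
    · · · · · · · · · ·
    · · · · · · · · · ·
    · · · · · · · · · ·
    · · · · · · · · · ·
    · · · · · · · · · ·
    · · · · · · · · · ·
    · · · · · · · · · ·
T4:
  2·area = 60
  edge (6, 12)→(10, 2): d=(4,-10) top-left  bias=+0
  edge (10, 2)→(16, 2): d=(6,0) top-left  bias=+0
  edge (16, 2)→(6, 12): d=(-10,10) right/bottom  bias=-1
    (8,0)@(17, 1): e=[66,-6,0] → ·  [on edge]
    (5,1)@(11, 3): e=[14,6,40] → #
    (6,1)@(13, 3): e=[34,6,20] → #
    (7,1)@(15, 3): e=[54,6,0] → ·  [on edge]
    (4,2)@(9, 5): e=[2,18,40] → #
    (6,2)@(13, 5): e=[42,18,0] → ·  [on edge]
    (4,3)@(9, 7): e=[10,30,20] → #
    (5,3)@(11, 7): e=[30,30,0] → ·  [on edge]
    (4,4)@(9, 9): e=[18,42,0] → ·  [on edge]
    (3,5)@(7, 11): e=[6,54,0] → ·  [on edge]
    (2,6)@(5, 13): e=[-6,66,0] → ·  [on edge]
    (1,7)@(3, 15): e=[-18,78,0] → ·  [on edge]
  covered (5 px):
    · · · · · · · · · ·
    · · · · · # # · · ·
    · · · · # # · · · ·
    · · · · # · · · · ·
    · · · · · · · · · ·
    · · · · · · · · · ·
    · · · · · · · · · ·
    · · · · · · · · · ·

Z-buffer (winner per pixel, '.' = empty):
  . . . . . . . 0 . .
  . . . . . 4 4 . . .
  . . . . 4 4 . 2 . .
  . . . . 4 1 . . 2 .
  . . . 1 1 . . . 2 2
  . . 1 1 1 . . . . 2
  . . 1 1 . . . . . 2
  . . . . . . . . . .

Final: 1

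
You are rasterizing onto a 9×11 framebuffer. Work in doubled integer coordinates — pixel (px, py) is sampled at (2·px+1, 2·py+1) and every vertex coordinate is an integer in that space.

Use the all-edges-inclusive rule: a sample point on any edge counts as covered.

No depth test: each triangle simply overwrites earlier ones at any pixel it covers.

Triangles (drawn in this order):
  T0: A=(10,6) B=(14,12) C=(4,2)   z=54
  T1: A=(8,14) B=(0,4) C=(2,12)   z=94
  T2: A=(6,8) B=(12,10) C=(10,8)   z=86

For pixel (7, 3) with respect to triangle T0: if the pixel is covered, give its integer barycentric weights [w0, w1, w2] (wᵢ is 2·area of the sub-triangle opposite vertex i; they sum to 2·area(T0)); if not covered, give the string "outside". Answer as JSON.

T0:
  2·area = 20
  edge (10, 6)→(14, 12): d=(4,6) inclusive
  edge (14, 12)→(4, 2): d=(-10,-10) inclusive
  edge (4, 2)→(10, 6): d=(6,4) inclusive
    (1,0)@(3, 1): e=[22,0,-2] → .  [on edge]
    (2,1)@(5, 3): e=[18,0,2] → X  [on edge]
    (3,1)@(7, 3): e=[6,20,-6] → .
    (2,2)@(5, 5): e=[26,-20,14] → .
    (3,2)@(7, 5): e=[14,0,6] → X  [on edge]
    (4,2)@(9, 5): e=[2,20,-2] → .
    (3,3)@(7, 7): e=[22,-20,18] → .
    (4,3)@(9, 7): e=[10,0,10] → X  [on edge]
    (5,3)@(11, 7): e=[-2,20,2] → .
    (4,4)@(9, 9): e=[18,-20,22] → .
    (5,4)@(11, 9): e=[6,0,14] → X  [on edge]
    (6,4)@(13, 9): e=[-6,20,6] → .
    (6,5)@(13, 11): e=[2,0,18] → X  [on edge]
    (7,6)@(15, 13): e=[-2,0,22] → .  [on edge]
    (8,7)@(17, 15): e=[-6,0,26] → .  [on edge]
  covered (5 px):
    . . . . . . . . .
    . . X . . . . . .
    . . . X . . . . .
    . . . . X . . . .
    . . . . . X . . .
    . . . . . . X . .
    . . . . . . . . .
    . . . . . . . . .
    . . . . . . . . .
    . . . . . . . . .
    . . . . . . . . .
T1:
  2·area = 44  (B↔C swapped to make it positive)
  edge (8, 14)→(2, 12): d=(-6,-2) inclusive
  edge (2, 12)→(0, 4): d=(-2,-8) inclusive
  edge (0, 4)→(8, 14): d=(8,10) inclusive
    (0,3)@(1, 7): e=[28,2,14] → X
    (1,3)@(3, 7): e=[32,18,-6] → .
    (0,4)@(1, 9): e=[16,-2,30] → .
    (1,4)@(3, 9): e=[20,14,10] → X
    (2,4)@(5, 9): e=[24,30,-10] → .
    (1,5)@(3, 11): e=[8,10,26] → X
    (2,5)@(5, 11): e=[12,26,6] → X
    (3,5)@(7, 11): e=[16,42,-14] → .
    (1,6)@(3, 13): e=[-4,6,42] → .
    (2,6)@(5, 13): e=[0,22,22] → X  [on edge]
    (3,6)@(7, 13): e=[4,38,2] → X
    (4,6)@(9, 13): e=[8,54,-18] → .
    (5,7)@(11, 15): e=[0,66,-22] → .  [on edge]
    (8,8)@(17, 17): e=[0,110,-66] → .  [on edge]
  covered (6 px):
    . . . . . . . . .
    . . . . . . . . .
    . . . . . . . . .
    X . . . . . . . .
    . X . . . . . . .
    . X X . . . . . .
    . . X X . . . . .
    . . . . . . . . .
    . . . . . . . . .
    . . . . . . . . .
    . . . . . . . . .
T2:
  2·area = 8  (B↔C swapped to make it positive)
  edge (6, 8)→(10, 8): d=(4,0) inclusive
  edge (10, 8)→(12, 10): d=(2,2) inclusive
  edge (12, 10)→(6, 8): d=(-6,-2) inclusive
    (1,0)@(3, 1): e=[-28,0,36] → .  [on edge]
    (2,1)@(5, 3): e=[-20,0,28] → .  [on edge]
    (3,2)@(7, 5): e=[-12,0,20] → .  [on edge]
    (1,3)@(3, 7): e=[-4,12,0] → .  [on edge]
    (4,3)@(9, 7): e=[-4,0,12] → .  [on edge]
    (4,4)@(9, 9): e=[4,4,0] → X  [on edge]
    (5,4)@(11, 9): e=[4,0,4] → X  [on edge]
    (6,4)@(13, 9): e=[4,-4,8] → .
    (4,5)@(9, 11): e=[12,8,-12] → .
    (5,5)@(11, 11): e=[12,4,-8] → .
    (6,5)@(13, 11): e=[12,0,-4] → .  [on edge]
    (7,5)@(15, 11): e=[12,-4,0] → .  [on edge]
    (7,6)@(15, 13): e=[20,0,-12] → .  [on edge]
    (8,7)@(17, 15): e=[28,0,-20] → .  [on edge]
  covered (2 px):
    . . . . . . . . .
    . . . . . . . . .
    . . . . . . . . .
    . . . . . . . . .
    . . . . X X . . .
    . . . . . . . . .
    . . . . . . . . .
    . . . . . . . . .
    . . . . . . . . .
    . . . . . . . . .
    . . . . . . . . .

Result: "outside"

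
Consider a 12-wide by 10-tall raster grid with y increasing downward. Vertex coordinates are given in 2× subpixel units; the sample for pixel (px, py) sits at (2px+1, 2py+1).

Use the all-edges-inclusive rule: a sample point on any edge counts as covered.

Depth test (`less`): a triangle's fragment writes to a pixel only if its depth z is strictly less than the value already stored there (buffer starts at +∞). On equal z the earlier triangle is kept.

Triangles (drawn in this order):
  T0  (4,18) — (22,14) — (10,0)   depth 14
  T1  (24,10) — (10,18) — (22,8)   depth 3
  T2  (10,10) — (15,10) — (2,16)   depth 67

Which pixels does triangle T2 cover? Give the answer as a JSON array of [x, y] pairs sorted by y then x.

T0:
  2·area = 300  (B↔C swapped to make it positive)
  edge (4, 18)→(10, 0): d=(6,-18) inclusive
  edge (10, 0)→(22, 14): d=(12,14) inclusive
  edge (22, 14)→(4, 18): d=(-18,4) inclusive
    (4,1)@(9, 3): e=[0,50,250] → #  [on edge]
    (5,1)@(11, 3): e=[36,22,242] → #
    (6,1)@(13, 3): e=[72,-6,234] → ·
    (4,2)@(9, 5): e=[12,74,214] → #
    (6,2)@(13, 5): e=[84,18,198] → #
    (7,2)@(15, 5): e=[120,-10,190] → ·
    (4,3)@(9, 7): e=[24,98,178] → #
    (7,3)@(15, 7): e=[132,14,154] → #
    (8,3)@(17, 7): e=[168,-14,146] → ·
    (3,4)@(7, 9): e=[0,150,150] → #  [on edge]
    (8,4)@(17, 9): e=[180,10,110] → #
    (9,4)@(19, 9): e=[216,-18,102] → ·
    (2,7)@(5, 15): e=[0,250,50] → #  [on edge]
  covered (39 px):
    · · · · · · · · · · · ·
    · · · · # # · · · · · ·
    · · · · # # # · · · · ·
    · · · · # # # # · · · ·
    · · · # # # # # # · · ·
    · · · # # # # # # # · ·
    · · · # # # # # # # # ·
    · · # # # # # # # · · ·
    · · # # · · · · · · · ·
    · · · · · · · · · · · ·
T1:
  2·area = 44
  edge (24, 10)→(10, 18): d=(-14,8) inclusive
  edge (10, 18)→(22, 8): d=(12,-10) inclusive
  edge (22, 8)→(24, 10): d=(2,2) inclusive
    (7,0)@(15, 1): e=[198,-154,0] → ·  [on edge]
    (8,1)@(17, 3): e=[154,-110,0] → ·  [on edge]
    (9,2)@(19, 5): e=[110,-66,0] → ·  [on edge]
    (10,3)@(21, 7): e=[66,-22,0] → ·  [on edge]
    (10,4)@(21, 9): e=[38,2,4] → #
    (11,4)@(23, 9): e=[22,22,0] → #  [on edge]
    (9,5)@(19, 11): e=[26,6,12] → #
    (11,5)@(23, 11): e=[-6,46,4] → ·
    (8,6)@(17, 13): e=[14,10,20] → #
    (9,6)@(19, 13): e=[-2,30,16] → ·
    (10,6)@(21, 13): e=[-18,50,12] → ·
    (7,7)@(15, 15): e=[2,14,28] → #
  covered (6 px):
    · · · · · · · · · · · ·
    · · · · · · · · · · · ·
    · · · · · · · · · · · ·
    · · · · · · · · · · · ·
    · · · · · · · · · · # #
    · · · · · · · · · # # ·
    · · · · · · · · # · · ·
    · · · · · · · # · · · ·
    · · · · · · · · · · · ·
    · · · · · · · · · · · ·
T2:
  2·area = 30
  edge (10, 10)→(15, 10): d=(5,0) inclusive
  edge (15, 10)→(2, 16): d=(-13,6) inclusive
  edge (2, 16)→(10, 10): d=(8,-6) inclusive
    (4,5)@(9, 11): e=[5,23,2] → #
    (5,5)@(11, 11): e=[5,11,14] → #
    (6,5)@(13, 11): e=[5,-1,26] → ·
    (3,6)@(7, 13): e=[15,9,6] → #
    (4,6)@(9, 13): e=[15,-3,18] → ·
    (5,6)@(11, 13): e=[15,-15,30] → ·
    (3,7)@(7, 15): e=[25,-17,22] → ·
  covered (3 px):
    · · · · · · · · · · · ·
    · · · · · · · · · · · ·
    · · · · · · · · · · · ·
    · · · · · · · · · · · ·
    · · · · · · · · · · · ·
    · · · · # # · · · · · ·
    · · · # · · · · · · · ·
    · · · · · · · · · · · ·
    · · · · · · · · · · · ·
    · · · · · · · · · · · ·

Final: [[4,5],[5,5],[3,6]]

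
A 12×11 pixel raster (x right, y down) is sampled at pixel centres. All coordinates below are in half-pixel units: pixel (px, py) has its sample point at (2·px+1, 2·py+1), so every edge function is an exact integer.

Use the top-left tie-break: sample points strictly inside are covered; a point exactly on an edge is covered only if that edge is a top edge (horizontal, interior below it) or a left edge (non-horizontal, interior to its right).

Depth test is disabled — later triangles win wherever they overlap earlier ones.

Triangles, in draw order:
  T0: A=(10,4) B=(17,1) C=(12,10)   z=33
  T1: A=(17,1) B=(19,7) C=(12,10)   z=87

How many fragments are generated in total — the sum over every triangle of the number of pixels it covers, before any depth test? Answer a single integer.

T0:
  2·area = 48
  edge (10, 4)→(17, 1): d=(7,-3) top-left  bias=+0
  edge (17, 1)→(12, 10): d=(-5,9) right/bottom  bias=-1
  edge (12, 10)→(10, 4): d=(-2,-6) top-left  bias=+0
    (4,0)@(9, 1): e=[-24,72,0] → .  [on edge]
    (8,0)@(17, 1): e=[0,0,48] → .  [on edge]
    (6,1)@(13, 3): e=[2,26,20] → X
    (7,1)@(15, 3): e=[8,8,32] → X
    (8,1)@(17, 3): e=[14,-10,44] → .
    (5,2)@(11, 5): e=[10,34,4] → X
    (7,2)@(15, 5): e=[22,-2,28] → .
    (1,3)@(3, 7): e=[0,96,-48] → .  [on edge]
    (5,3)@(11, 7): e=[24,24,0] → X  [on edge]
    (7,3)@(15, 7): e=[36,-12,24] → .
    (5,4)@(11, 9): e=[38,14,-4] → .
    (6,4)@(13, 9): e=[44,-4,8] → .
    (6,6)@(13, 13): e=[72,-24,0] → .  [on edge]
    (3,9)@(7, 19): e=[96,0,-48] → .  [on edge]
    (7,9)@(15, 19): e=[120,-72,0] → .  [on edge]
  covered (6 px):
    . . . . . . . . . . . .
    . . . . . . X X . . . .
    . . . . . X X . . . . .
    . . . . . X X . . . . .
    . . . . . . . . . . . .
    . . . . . . . . . . . .
    . . . . . . . . . . . .
    . . . . . . . . . . . .
    . . . . . . . . . . . .
    . . . . . . . . . . . .
    . . . . . . . . . . . .
T1:
  2·area = 48
  edge (17, 1)→(19, 7): d=(2,6) right/bottom  bias=-1
  edge (19, 7)→(12, 10): d=(-7,3) right/bottom  bias=-1
  edge (12, 10)→(17, 1): d=(5,-9) top-left  bias=+0
    (8,0)@(17, 1): e=[0,48,0] → .  [on edge]
    (8,1)@(17, 3): e=[4,34,10] → X
    (9,1)@(19, 3): e=[-8,28,28] → .
    (7,2)@(15, 5): e=[20,26,2] → X
    (9,2)@(19, 5): e=[-4,14,38] → .
    (7,3)@(15, 7): e=[24,12,12] → X
    (9,3)@(19, 7): e=[0,0,48] → .  [on edge]
    (6,4)@(13, 9): e=[40,4,4] → X
    (7,4)@(15, 9): e=[28,-2,22] → .
    (8,4)@(17, 9): e=[16,-8,40] → .
    (6,5)@(13, 11): e=[44,-10,14] → .
    (2,6)@(5, 13): e=[96,0,-48] → .  [on edge]
    (10,6)@(21, 13): e=[0,-48,96] → .  [on edge]
    (3,9)@(7, 19): e=[96,-48,0] → .  [on edge]
    (11,9)@(23, 19): e=[0,-96,144] → .  [on edge]
  covered (6 px):
    . . . . . . . . . . . .
    . . . . . . . . X . . .
    . . . . . . . X X . . .
    . . . . . . . X X . . .
    . . . . . . X . . . . .
    . . . . . . . . . . . .
    . . . . . . . . . . . .
    . . . . . . . . . . . .
    . . . . . . . . . . . .
    . . . . . . . . . . . .
    . . . . . . . . . . . .

Answer: 12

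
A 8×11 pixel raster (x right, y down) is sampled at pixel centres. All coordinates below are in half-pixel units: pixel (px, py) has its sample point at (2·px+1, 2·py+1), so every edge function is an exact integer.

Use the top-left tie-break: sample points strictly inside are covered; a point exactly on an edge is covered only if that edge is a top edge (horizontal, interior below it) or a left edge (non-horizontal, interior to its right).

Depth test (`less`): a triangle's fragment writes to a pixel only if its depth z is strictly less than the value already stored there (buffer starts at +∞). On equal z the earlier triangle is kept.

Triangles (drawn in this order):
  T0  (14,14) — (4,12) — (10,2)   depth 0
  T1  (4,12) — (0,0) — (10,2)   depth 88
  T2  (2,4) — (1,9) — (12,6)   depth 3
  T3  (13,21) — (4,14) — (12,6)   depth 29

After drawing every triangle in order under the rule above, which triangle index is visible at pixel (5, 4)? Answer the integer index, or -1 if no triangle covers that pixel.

T0:
  2·area = 112
  edge (14, 14)→(4, 12): d=(-10,-2) top-left  bias=+0
  edge (4, 12)→(10, 2): d=(6,-10) top-left  bias=+0
  edge (10, 2)→(14, 14): d=(4,12) right/bottom  bias=-1
    (4,2)@(9, 5): e=[80,8,24] → █
    (5,2)@(11, 5): e=[84,28,0] → ·  [on edge]
    (3,3)@(7, 7): e=[56,0,56] → █  [on edge]
    (5,3)@(11, 7): e=[64,40,8] → █
    (6,3)@(13, 7): e=[68,60,-16] → ·
    (3,4)@(7, 9): e=[36,12,64] → █
    (6,4)@(13, 9): e=[48,72,-8] → ·
    (2,5)@(5, 11): e=[12,4,96] → █
    (6,5)@(13, 11): e=[28,84,0] → ·  [on edge]
    (2,6)@(5, 13): e=[-8,16,104] → ·
    (3,6)@(7, 13): e=[-4,36,80] → ·
    (4,6)@(9, 13): e=[0,56,56] → █  [on edge]
    (0,8)@(1, 17): e=[-56,0,168] → ·  [on edge]
    (7,8)@(15, 17): e=[-28,140,0] → ·  [on edge]
  covered (14 px):
    · · · · · · · ·
    · · · · · · · ·
    · · · · █ · · ·
    · · · █ █ █ · ·
    · · · █ █ █ · ·
    · · █ █ █ █ · ·
    · · · · █ █ █ ·
    · · · · · · · ·
    · · · · · · · ·
    · · · · · · · ·
    · · · · · · · ·
T1:
  2·area = 112
  edge (4, 12)→(0, 0): d=(-4,-12) top-left  bias=+0
  edge (0, 0)→(10, 2): d=(10,2) right/bottom  bias=-1
  edge (10, 2)→(4, 12): d=(-6,10) right/bottom  bias=-1
    (0,0)@(1, 1): e=[8,8,96] → █
    (1,0)@(3, 1): e=[32,4,76] → █
    (2,0)@(5, 1): e=[56,0,56] → ·  [on edge]
    (0,1)@(1, 3): e=[0,28,84] → █  [on edge]
    (2,1)@(5, 3): e=[48,20,44] → █
    (3,1)@(7, 3): e=[72,16,24] → █
    (4,1)@(9, 3): e=[96,12,4] → █
    (5,1)@(11, 3): e=[120,8,-16] → ·
    (7,1)@(15, 3): e=[168,0,-56] → ·  [on edge]
    (0,2)@(1, 5): e=[-8,48,72] → ·
    (1,2)@(3, 5): e=[16,44,52] → █
    (4,2)@(9, 5): e=[88,32,-8] → ·
    (3,3)@(7, 7): e=[56,56,0] → ·  [on edge]
    (1,4)@(3, 9): e=[0,84,28] → █  [on edge]
    (2,7)@(5, 15): e=[0,140,-28] → ·  [on edge]
    (0,8)@(1, 17): e=[-56,168,0] → ·  [on edge]
    (3,10)@(7, 21): e=[0,196,-84] → ·  [on edge]
  covered (14 px):
    █ █ · · · · · ·
    █ █ █ █ █ · · ·
    · █ █ █ · · · ·
    · █ █ · · · · ·
    · █ █ · · · · ·
    · · · · · · · ·
    · · · · · · · ·
    · · · · · · · ·
    · · · · · · · ·
    · · · · · · · ·
    · · · · · · · ·
T2:
  2·area = 52  (B↔C swapped to make it positive)
  edge (2, 4)→(12, 6): d=(10,2) right/bottom  bias=-1
  edge (12, 6)→(1, 9): d=(-11,3) right/bottom  bias=-1
  edge (1, 9)→(2, 4): d=(1,-5) top-left  bias=+0
    (1,2)@(3, 5): e=[8,38,6] → █
    (2,2)@(5, 5): e=[4,32,16] → █
    (3,2)@(7, 5): e=[0,26,26] → ·  [on edge]
    (1,3)@(3, 7): e=[28,16,8] → █
    (3,3)@(7, 7): e=[20,4,28] → █
    (4,3)@(9, 7): e=[16,-2,38] → ·
    (0,4)@(1, 9): e=[52,0,0] → ·  [on edge]
    (1,4)@(3, 9): e=[48,-6,10] → ·
    (2,4)@(5, 9): e=[44,-12,20] → ·
    (3,4)@(7, 9): e=[40,-18,30] → ·
  covered (5 px):
    · · · · · · · ·
    · · · · · · · ·
    · █ █ · · · · ·
    · █ █ █ · · · ·
    · · · · · · · ·
    · · · · · · · ·
    · · · · · · · ·
    · · · · · · · ·
    · · · · · · · ·
    · · · · · · · ·
    · · · · · · · ·
T3:
  2·area = 128
  edge (13, 21)→(4, 14): d=(-9,-7) top-left  bias=+0
  edge (4, 14)→(12, 6): d=(8,-8) top-left  bias=+0
  edge (12, 6)→(13, 21): d=(1,15) right/bottom  bias=-1
    (7,1)@(15, 3): e=[176,0,-48] → ·  [on edge]
    (6,2)@(13, 5): e=[144,0,-16] → ·  [on edge]
    (5,3)@(11, 7): e=[112,0,16] → █  [on edge]
    (6,3)@(13, 7): e=[126,16,-14] → ·
    (4,4)@(9, 9): e=[80,0,48] → █  [on edge]
    (6,4)@(13, 9): e=[108,32,-12] → ·
    (3,5)@(7, 11): e=[48,0,80] → █  [on edge]
    (6,5)@(13, 11): e=[90,48,-10] → ·
    (2,6)@(5, 13): e=[16,0,112] → █  [on edge]
    (6,6)@(13, 13): e=[72,64,-8] → ·
    (1,7)@(3, 15): e=[-16,0,144] → ·  [on edge]
    (2,7)@(5, 15): e=[-2,16,114] → ·
    (0,8)@(1, 17): e=[-48,0,176] → ·  [on edge]
    (6,10)@(13, 21): e=[0,128,0] → ·  [on edge]
  covered (16 px):
    · · · · · · · ·
    · · · · · · · ·
    · · · · · · · ·
    · · · · · █ · ·
    · · · · █ █ · ·
    · · · █ █ █ · ·
    · · █ █ █ █ · ·
    · · · █ █ █ · ·
    · · · · █ █ · ·
    · · · · · █ · ·
    · · · · · · · ·

Z-buffer (winner per pixel, '.' = empty):
  1 1 . . . . . .
  1 1 1 1 1 . . .
  . 2 2 1 0 . . .
  . 2 2 0 0 0 . .
  . 1 1 0 0 0 . .
  . . 0 0 0 0 . .
  . . 3 3 0 0 0 .
  . . . 3 3 3 . .
  . . . . 3 3 . .
  . . . . . 3 . .
  . . . . . . . .

Final: 0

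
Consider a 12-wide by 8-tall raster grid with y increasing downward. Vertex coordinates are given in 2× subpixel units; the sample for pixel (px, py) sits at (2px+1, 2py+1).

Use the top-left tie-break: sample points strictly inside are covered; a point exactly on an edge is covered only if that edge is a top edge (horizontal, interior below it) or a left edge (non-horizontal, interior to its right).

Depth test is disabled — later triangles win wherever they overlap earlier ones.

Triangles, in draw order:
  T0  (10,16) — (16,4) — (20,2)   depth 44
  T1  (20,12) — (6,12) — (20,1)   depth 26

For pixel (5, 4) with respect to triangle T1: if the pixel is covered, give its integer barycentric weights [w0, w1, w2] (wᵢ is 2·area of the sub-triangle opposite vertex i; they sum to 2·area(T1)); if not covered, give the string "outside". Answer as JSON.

T0:
  2·area = 36
  edge (10, 16)→(16, 4): d=(6,-12) top-left  bias=+0
  edge (16, 4)→(20, 2): d=(4,-2) top-left  bias=+0
  edge (20, 2)→(10, 16): d=(-10,14) right/bottom  bias=-1
    (9,1)@(19, 3): e=[30,2,4] → X
    (10,1)@(21, 3): e=[54,6,-24] → .
    (8,2)@(17, 5): e=[18,6,12] → X
    (9,2)@(19, 5): e=[42,10,-16] → .
    (7,3)@(15, 7): e=[6,10,20] → X
    (8,3)@(17, 7): e=[30,14,-8] → .
    (7,4)@(15, 9): e=[18,18,0] → .  [on edge]
    (6,5)@(13, 11): e=[6,22,8] → X
    (7,5)@(15, 11): e=[30,26,-20] → .
    (6,6)@(13, 13): e=[18,30,-12] → .
  covered (4 px):
    . . . . . . . . . . . .
    . . . . . . . . . X . .
    . . . . . . . . X . . .
    . . . . . . . X . . . .
    . . . . . . . . . . . .
    . . . . . . X . . . . .
    . . . . . . . . . . . .
    . . . . . . . . . . . .
T1:
  2·area = 154
  edge (20, 12)→(6, 12): d=(-14,0) right/bottom  bias=-1
  edge (6, 12)→(20, 1): d=(14,-11) top-left  bias=+0
  edge (20, 1)→(20, 12): d=(0,11) right/bottom  bias=-1
    (9,1)@(19, 3): e=[126,17,11] → X
    (10,1)@(21, 3): e=[126,39,-11] → .
    (7,2)@(15, 5): e=[98,1,55] → X
    (8,2)@(17, 5): e=[98,23,33] → X
    (10,2)@(21, 5): e=[98,67,-11] → .
    (6,3)@(13, 7): e=[70,7,77] → X
    (10,3)@(21, 7): e=[70,95,-11] → .
    (5,4)@(11, 9): e=[42,13,99] → X
    (10,4)@(21, 9): e=[42,123,-11] → .
    (4,5)@(9, 11): e=[14,19,121] → X
    (10,5)@(21, 11): e=[14,151,-11] → .
    (4,6)@(9, 13): e=[-14,47,121] → .
  covered (19 px):
    . . . . . . . . . . . .
    . . . . . . . . . X . .
    . . . . . . . X X X . .
    . . . . . . X X X X . .
    . . . . . X X X X X . .
    . . . . X X X X X X . .
    . . . . . . . . . . . .
    . . . . . . . . . . . .

Answer: [13,99,42]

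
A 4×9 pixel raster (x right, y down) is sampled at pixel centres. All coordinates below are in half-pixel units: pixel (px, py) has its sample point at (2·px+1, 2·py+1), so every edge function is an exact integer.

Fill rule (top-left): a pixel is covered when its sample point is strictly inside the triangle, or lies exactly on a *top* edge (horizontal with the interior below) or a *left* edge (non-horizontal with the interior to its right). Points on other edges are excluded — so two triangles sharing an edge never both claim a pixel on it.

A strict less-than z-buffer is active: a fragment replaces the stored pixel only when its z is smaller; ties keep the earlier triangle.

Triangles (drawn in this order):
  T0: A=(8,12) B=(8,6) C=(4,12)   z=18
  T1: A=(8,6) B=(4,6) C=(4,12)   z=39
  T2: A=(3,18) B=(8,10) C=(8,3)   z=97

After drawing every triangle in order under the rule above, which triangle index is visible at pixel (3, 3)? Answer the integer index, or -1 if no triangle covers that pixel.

T0:
  2·area = 24  (B↔C swapped to make it positive)
  edge (8, 12)→(4, 12): d=(-4,0) right/bottom  bias=-1
  edge (4, 12)→(8, 6): d=(4,-6) top-left  bias=+0
  edge (8, 6)→(8, 12): d=(0,6) right/bottom  bias=-1
    (3,4)@(7, 9): e=[12,6,6] → █
    (2,5)@(5, 11): e=[4,2,18] → █
    (2,6)@(5, 13): e=[-4,10,18] → ·
    (3,6)@(7, 13): e=[-4,22,6] → ·
  covered (3 px):
    · · · ·
    · · · ·
    · · · ·
    · · · ·
    · · · █
    · · █ █
    · · · ·
    · · · ·
    · · · ·
T1:
  2·area = 24  (B↔C swapped to make it positive)
  edge (8, 6)→(4, 12): d=(-4,6) right/bottom  bias=-1
  edge (4, 12)→(4, 6): d=(0,-6) top-left  bias=+0
  edge (4, 6)→(8, 6): d=(4,0) top-left  bias=+0
    (2,3)@(5, 7): e=[14,6,4] → █
    (3,3)@(7, 7): e=[2,18,4] → █
    (2,4)@(5, 9): e=[6,6,12] → █
    (3,4)@(7, 9): e=[-6,18,12] → ·
    (2,5)@(5, 11): e=[-2,6,20] → ·
  covered (3 px):
    · · · ·
    · · · ·
    · · · ·
    · · █ █
    · · █ ·
    · · · ·
    · · · ·
    · · · ·
    · · · ·
T2:
  2·area = 35  (B↔C swapped to make it positive)
  edge (3, 18)→(8, 3): d=(5,-15) top-left  bias=+0
  edge (8, 3)→(8, 10): d=(0,7) right/bottom  bias=-1
  edge (8, 10)→(3, 18): d=(-5,8) right/bottom  bias=-1
    (3,3)@(7, 7): e=[5,7,23] → █
    (3,4)@(7, 9): e=[15,7,13] → █
    (3,5)@(7, 11): e=[25,7,3] → █
    (2,6)@(5, 13): e=[5,21,9] → █
    (3,6)@(7, 13): e=[35,7,-7] → ·
    (2,7)@(5, 15): e=[15,21,-1] → ·
  covered (4 px):
    · · · ·
    · · · ·
    · · · ·
    · · · █
    · · · █
    · · · █
    · · █ ·
    · · · ·
    · · · ·

Z-buffer (winner per pixel, '.' = empty):
  . . . .
  . . . .
  . . . .
  . . 1 1
  . . 1 0
  . . 0 0
  . . 2 .
  . . . .
  . . . .

Final: 1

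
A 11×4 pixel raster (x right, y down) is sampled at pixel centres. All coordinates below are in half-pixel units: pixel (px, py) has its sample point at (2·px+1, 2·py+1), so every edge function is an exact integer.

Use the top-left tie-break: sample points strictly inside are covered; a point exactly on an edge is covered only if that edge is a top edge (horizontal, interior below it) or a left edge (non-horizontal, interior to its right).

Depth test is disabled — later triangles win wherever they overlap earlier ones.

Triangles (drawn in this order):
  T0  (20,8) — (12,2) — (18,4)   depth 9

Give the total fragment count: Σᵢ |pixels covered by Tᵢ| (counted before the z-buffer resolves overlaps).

T0:
  2·area = 20
  edge (20, 8)→(12, 2): d=(-8,-6) top-left  bias=+0
  edge (12, 2)→(18, 4): d=(6,2) right/bottom  bias=-1
  edge (18, 4)→(20, 8): d=(2,4) right/bottom  bias=-1
    (4,0)@(9, 1): e=[-10,0,30] → .  [on edge]
    (7,1)@(15, 3): e=[10,0,10] → .  [on edge]
    (8,2)@(17, 5): e=[6,8,6] → X
    (9,2)@(19, 5): e=[18,4,-2] → .
    (10,2)@(21, 5): e=[30,0,-10] → .  [on edge]
    (8,3)@(17, 7): e=[-10,20,10] → .
    (9,3)@(19, 7): e=[2,16,2] → X
    (10,3)@(21, 7): e=[14,12,-6] → .
  covered (2 px):
    . . . . . . . . . . .
    . . . . . . . . . . .
    . . . . . . . . X . .
    . . . . . . . . . X .

Final: 2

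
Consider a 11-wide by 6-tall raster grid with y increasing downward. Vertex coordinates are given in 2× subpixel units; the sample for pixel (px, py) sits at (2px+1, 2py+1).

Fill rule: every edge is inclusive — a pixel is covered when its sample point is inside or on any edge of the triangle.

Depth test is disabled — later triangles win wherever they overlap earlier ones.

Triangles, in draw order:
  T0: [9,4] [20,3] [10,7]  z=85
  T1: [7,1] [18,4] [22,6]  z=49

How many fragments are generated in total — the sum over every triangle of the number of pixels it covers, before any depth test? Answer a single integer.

T0:
  2·area = 34
  edge (9, 4)→(20, 3): d=(11,-1) inclusive
  edge (20, 3)→(10, 7): d=(-10,4) inclusive
  edge (10, 7)→(9, 4): d=(-1,-3) inclusive
    (5,2)@(11, 5): e=[13,16,5] → #
    (6,2)@(13, 5): e=[15,8,11] → #
    (7,2)@(15, 5): e=[17,0,17] → #  [on edge]
    (8,2)@(17, 5): e=[19,-8,23] → ·
    (5,3)@(11, 7): e=[35,-4,3] → ·
    (6,3)@(13, 7): e=[37,-12,9] → ·
    (7,3)@(15, 7): e=[39,-20,15] → ·
    (2,4)@(5, 9): e=[51,0,-17] → ·  [on edge]
  covered (3 px):
    · · · · · · · · · · ·
    · · · · · · · · · · ·
    · · · · · # # # · · ·
    · · · · · · · · · · ·
    · · · · · · · · · · ·
    · · · · · · · · · · ·
T1:
  2·area = 10
  edge (7, 1)→(18, 4): d=(11,3) inclusive
  edge (18, 4)→(22, 6): d=(4,2) inclusive
  edge (22, 6)→(7, 1): d=(-15,-5) inclusive
    (3,0)@(7, 1): e=[0,10,0] → #  [on edge]
    (4,0)@(9, 1): e=[-6,6,10] → ·
    (3,1)@(7, 3): e=[22,18,-30] → ·
    (6,1)@(13, 3): e=[4,6,0] → #  [on edge]
    (7,1)@(15, 3): e=[-2,2,10] → ·
    (6,2)@(13, 5): e=[26,14,-30] → ·
    (9,2)@(19, 5): e=[8,2,0] → #  [on edge]
    (10,2)@(21, 5): e=[2,-2,10] → ·
    (9,3)@(19, 7): e=[30,10,-30] → ·
  covered (3 px):
    · · · # · · · · · · ·
    · · · · · · # · · · ·
    · · · · · · · · · # ·
    · · · · · · · · · · ·
    · · · · · · · · · · ·
    · · · · · · · · · · ·

Answer: 6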